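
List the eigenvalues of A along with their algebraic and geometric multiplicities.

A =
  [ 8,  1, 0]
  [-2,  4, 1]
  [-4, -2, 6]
λ = 6: alg = 3, geom = 1

Step 1 — factor the characteristic polynomial to read off the algebraic multiplicities:
  χ_A(x) = (x - 6)^3

Step 2 — compute geometric multiplicities via the rank-nullity identity g(λ) = n − rank(A − λI):
  rank(A − (6)·I) = 2, so dim ker(A − (6)·I) = n − 2 = 1

Summary:
  λ = 6: algebraic multiplicity = 3, geometric multiplicity = 1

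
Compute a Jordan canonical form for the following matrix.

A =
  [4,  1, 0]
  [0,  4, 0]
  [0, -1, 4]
J_2(4) ⊕ J_1(4)

The characteristic polynomial is
  det(x·I − A) = x^3 - 12*x^2 + 48*x - 64 = (x - 4)^3

Eigenvalues and multiplicities (the geometric multiplicity of λ is n − rank(A − λI), which equals the number of Jordan blocks for λ):
  λ = 4: algebraic multiplicity = 3, geometric multiplicity = 2

Determining the block sizes for each eigenvalue:
  λ = 4: 2 blocks summing to 3 forces exactly one block of size 2 and the rest size 1 → block sizes [2, 1]

Assembling the blocks gives a Jordan form
J =
  [4, 1, 0]
  [0, 4, 0]
  [0, 0, 4]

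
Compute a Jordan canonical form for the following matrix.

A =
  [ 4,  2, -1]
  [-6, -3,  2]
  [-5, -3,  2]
J_3(1)

The characteristic polynomial is
  det(x·I − A) = x^3 - 3*x^2 + 3*x - 1 = (x - 1)^3

Eigenvalues and multiplicities (the geometric multiplicity of λ is n − rank(A − λI), which equals the number of Jordan blocks for λ):
  λ = 1: algebraic multiplicity = 3, geometric multiplicity = 1

Determining the block sizes for each eigenvalue:
  λ = 1: one block (gm = 1), so the single block has size am = 3 → block sizes [3]

Assembling the blocks gives a Jordan form
J =
  [1, 1, 0]
  [0, 1, 1]
  [0, 0, 1]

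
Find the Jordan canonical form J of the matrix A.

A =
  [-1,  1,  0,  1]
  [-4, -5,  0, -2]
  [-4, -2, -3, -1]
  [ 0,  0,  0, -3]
J_2(-3) ⊕ J_2(-3)

The characteristic polynomial is
  det(x·I − A) = x^4 + 12*x^3 + 54*x^2 + 108*x + 81 = (x + 3)^4

Eigenvalues and multiplicities (the geometric multiplicity of λ is n − rank(A − λI), which equals the number of Jordan blocks for λ):
  λ = -3: algebraic multiplicity = 4, geometric multiplicity = 2

Determining the block sizes for each eigenvalue:
  λ = -3: with am = 4 and gm = 2, the partition is not yet determined (e.g. several partitions of 4 into 2 parts exist). Let N = A − (-3)·I. Computing rank(N^1) = 2, rank(N^2) = 0; the number of blocks of size ≥ j is rank(N^{j−1}) − rank(N^j), giving [2, 2]. So we have 2 block(s) of size 2 → block sizes [2, 2]

Assembling the blocks gives a Jordan form
J =
  [-3,  1,  0,  0]
  [ 0, -3,  0,  0]
  [ 0,  0, -3,  1]
  [ 0,  0,  0, -3]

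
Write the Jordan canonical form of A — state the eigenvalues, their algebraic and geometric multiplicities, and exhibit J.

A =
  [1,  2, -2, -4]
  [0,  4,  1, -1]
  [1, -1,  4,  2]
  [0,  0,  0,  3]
J_3(3) ⊕ J_1(3)

The characteristic polynomial is
  det(x·I − A) = x^4 - 12*x^3 + 54*x^2 - 108*x + 81 = (x - 3)^4

Eigenvalues and multiplicities (the geometric multiplicity of λ is n − rank(A − λI), which equals the number of Jordan blocks for λ):
  λ = 3: algebraic multiplicity = 4, geometric multiplicity = 2

Determining the block sizes for each eigenvalue:
  λ = 3: with am = 4 and gm = 2, the partition is not yet determined (e.g. several partitions of 4 into 2 parts exist). Let N = A − (3)·I. Computing rank(N^1) = 2, rank(N^2) = 1, rank(N^3) = 0; the number of blocks of size ≥ j is rank(N^{j−1}) − rank(N^j), giving [2, 1, 1]. So we have 1 block(s) of size 3, 1 block(s) of size 1 → block sizes [3, 1]

Assembling the blocks gives a Jordan form
J =
  [3, 1, 0, 0]
  [0, 3, 1, 0]
  [0, 0, 3, 0]
  [0, 0, 0, 3]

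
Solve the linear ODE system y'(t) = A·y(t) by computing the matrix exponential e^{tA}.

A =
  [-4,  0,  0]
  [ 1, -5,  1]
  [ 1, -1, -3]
e^{tA} =
  [exp(-4*t), 0, 0]
  [t*exp(-4*t), -t*exp(-4*t) + exp(-4*t), t*exp(-4*t)]
  [t*exp(-4*t), -t*exp(-4*t), t*exp(-4*t) + exp(-4*t)]

Strategy: write A = P · J · P⁻¹ where J is a Jordan canonical form, so e^{tA} = P · e^{tJ} · P⁻¹, and e^{tJ} can be computed block-by-block.

A has Jordan form
J =
  [-4,  1,  0]
  [ 0, -4,  0]
  [ 0,  0, -4]
(up to reordering of blocks).

Per-block formulas:
  For a 1×1 block at λ = -4: exp(t · [-4]) = [e^(-4t)].
  For a 2×2 Jordan block J_2(-4): exp(t · J_2(-4)) = e^(-4t)·(I + t·N), where N is the 2×2 nilpotent shift.

After assembling e^{tJ} and conjugating by P, we get:

e^{tA} =
  [exp(-4*t), 0, 0]
  [t*exp(-4*t), -t*exp(-4*t) + exp(-4*t), t*exp(-4*t)]
  [t*exp(-4*t), -t*exp(-4*t), t*exp(-4*t) + exp(-4*t)]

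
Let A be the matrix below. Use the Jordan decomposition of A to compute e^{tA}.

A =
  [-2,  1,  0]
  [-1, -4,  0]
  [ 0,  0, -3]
e^{tA} =
  [t*exp(-3*t) + exp(-3*t), t*exp(-3*t), 0]
  [-t*exp(-3*t), -t*exp(-3*t) + exp(-3*t), 0]
  [0, 0, exp(-3*t)]

Strategy: write A = P · J · P⁻¹ where J is a Jordan canonical form, so e^{tA} = P · e^{tJ} · P⁻¹, and e^{tJ} can be computed block-by-block.

A has Jordan form
J =
  [-3,  1,  0]
  [ 0, -3,  0]
  [ 0,  0, -3]
(up to reordering of blocks).

Per-block formulas:
  For a 1×1 block at λ = -3: exp(t · [-3]) = [e^(-3t)].
  For a 2×2 Jordan block J_2(-3): exp(t · J_2(-3)) = e^(-3t)·(I + t·N), where N is the 2×2 nilpotent shift.

After assembling e^{tJ} and conjugating by P, we get:

e^{tA} =
  [t*exp(-3*t) + exp(-3*t), t*exp(-3*t), 0]
  [-t*exp(-3*t), -t*exp(-3*t) + exp(-3*t), 0]
  [0, 0, exp(-3*t)]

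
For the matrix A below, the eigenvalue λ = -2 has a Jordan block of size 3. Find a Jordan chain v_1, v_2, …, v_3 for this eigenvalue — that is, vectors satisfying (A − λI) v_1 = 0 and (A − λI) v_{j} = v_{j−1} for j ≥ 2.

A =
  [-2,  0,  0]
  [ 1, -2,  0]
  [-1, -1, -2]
A Jordan chain for λ = -2 of length 3:
v_1 = (0, 0, -1)ᵀ
v_2 = (0, 1, -1)ᵀ
v_3 = (1, 0, 0)ᵀ

Let N = A − (-2)·I. We want v_3 with N^3 v_3 = 0 but N^2 v_3 ≠ 0; then v_{j-1} := N · v_j for j = 3, …, 2.

Pick v_3 = (1, 0, 0)ᵀ.
Then v_2 = N · v_3 = (0, 1, -1)ᵀ.
Then v_1 = N · v_2 = (0, 0, -1)ᵀ.

Sanity check: (A − (-2)·I) v_1 = (0, 0, 0)ᵀ = 0. ✓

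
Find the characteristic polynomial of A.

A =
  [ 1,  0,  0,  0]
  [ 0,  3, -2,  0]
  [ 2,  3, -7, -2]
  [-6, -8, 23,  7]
x^4 - 4*x^3 + 6*x^2 - 4*x + 1

Expanding det(x·I − A) (e.g. by cofactor expansion or by noting that A is similar to its Jordan form J, which has the same characteristic polynomial as A) gives
  χ_A(x) = x^4 - 4*x^3 + 6*x^2 - 4*x + 1
which factors as (x - 1)^4. The eigenvalues (with algebraic multiplicities) are λ = 1 with multiplicity 4.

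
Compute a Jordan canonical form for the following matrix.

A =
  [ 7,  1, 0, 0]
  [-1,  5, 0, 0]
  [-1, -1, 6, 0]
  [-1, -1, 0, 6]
J_2(6) ⊕ J_1(6) ⊕ J_1(6)

The characteristic polynomial is
  det(x·I − A) = x^4 - 24*x^3 + 216*x^2 - 864*x + 1296 = (x - 6)^4

Eigenvalues and multiplicities (the geometric multiplicity of λ is n − rank(A − λI), which equals the number of Jordan blocks for λ):
  λ = 6: algebraic multiplicity = 4, geometric multiplicity = 3

Determining the block sizes for each eigenvalue:
  λ = 6: 3 blocks summing to 4 forces exactly one block of size 2 and the rest size 1 → block sizes [2, 1, 1]

Assembling the blocks gives a Jordan form
J =
  [6, 1, 0, 0]
  [0, 6, 0, 0]
  [0, 0, 6, 0]
  [0, 0, 0, 6]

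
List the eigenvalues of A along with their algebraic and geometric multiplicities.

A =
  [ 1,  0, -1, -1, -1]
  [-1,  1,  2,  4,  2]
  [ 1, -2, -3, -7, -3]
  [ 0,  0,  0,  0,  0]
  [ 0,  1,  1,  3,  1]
λ = 0: alg = 5, geom = 3

Step 1 — factor the characteristic polynomial to read off the algebraic multiplicities:
  χ_A(x) = x^5

Step 2 — compute geometric multiplicities via the rank-nullity identity g(λ) = n − rank(A − λI):
  rank(A − (0)·I) = 2, so dim ker(A − (0)·I) = n − 2 = 3

Summary:
  λ = 0: algebraic multiplicity = 5, geometric multiplicity = 3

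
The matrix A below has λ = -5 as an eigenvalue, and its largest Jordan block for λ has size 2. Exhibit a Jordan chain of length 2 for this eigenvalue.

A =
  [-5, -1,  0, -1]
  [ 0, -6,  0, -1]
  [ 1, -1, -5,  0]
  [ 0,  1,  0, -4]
A Jordan chain for λ = -5 of length 2:
v_1 = (0, 0, 1, 0)ᵀ
v_2 = (1, 0, 0, 0)ᵀ

Let N = A − (-5)·I. We want v_2 with N^2 v_2 = 0 but N^1 v_2 ≠ 0; then v_{j-1} := N · v_j for j = 2, …, 2.

Pick v_2 = (1, 0, 0, 0)ᵀ.
Then v_1 = N · v_2 = (0, 0, 1, 0)ᵀ.

Sanity check: (A − (-5)·I) v_1 = (0, 0, 0, 0)ᵀ = 0. ✓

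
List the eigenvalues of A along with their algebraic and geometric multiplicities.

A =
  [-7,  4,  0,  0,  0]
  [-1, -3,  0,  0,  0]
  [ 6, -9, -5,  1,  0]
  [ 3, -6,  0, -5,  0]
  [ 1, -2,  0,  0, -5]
λ = -5: alg = 5, geom = 3

Step 1 — factor the characteristic polynomial to read off the algebraic multiplicities:
  χ_A(x) = (x + 5)^5

Step 2 — compute geometric multiplicities via the rank-nullity identity g(λ) = n − rank(A − λI):
  rank(A − (-5)·I) = 2, so dim ker(A − (-5)·I) = n − 2 = 3

Summary:
  λ = -5: algebraic multiplicity = 5, geometric multiplicity = 3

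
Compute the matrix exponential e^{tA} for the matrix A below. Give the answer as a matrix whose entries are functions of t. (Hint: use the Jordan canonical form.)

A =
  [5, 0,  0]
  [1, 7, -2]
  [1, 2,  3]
e^{tA} =
  [exp(5*t), 0, 0]
  [t*exp(5*t), 2*t*exp(5*t) + exp(5*t), -2*t*exp(5*t)]
  [t*exp(5*t), 2*t*exp(5*t), -2*t*exp(5*t) + exp(5*t)]

Strategy: write A = P · J · P⁻¹ where J is a Jordan canonical form, so e^{tA} = P · e^{tJ} · P⁻¹, and e^{tJ} can be computed block-by-block.

A has Jordan form
J =
  [5, 1, 0]
  [0, 5, 0]
  [0, 0, 5]
(up to reordering of blocks).

Per-block formulas:
  For a 1×1 block at λ = 5: exp(t · [5]) = [e^(5t)].
  For a 2×2 Jordan block J_2(5): exp(t · J_2(5)) = e^(5t)·(I + t·N), where N is the 2×2 nilpotent shift.

After assembling e^{tJ} and conjugating by P, we get:

e^{tA} =
  [exp(5*t), 0, 0]
  [t*exp(5*t), 2*t*exp(5*t) + exp(5*t), -2*t*exp(5*t)]
  [t*exp(5*t), 2*t*exp(5*t), -2*t*exp(5*t) + exp(5*t)]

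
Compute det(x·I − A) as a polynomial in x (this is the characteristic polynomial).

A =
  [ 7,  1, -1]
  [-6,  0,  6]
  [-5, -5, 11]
x^3 - 18*x^2 + 108*x - 216

Expanding det(x·I − A) (e.g. by cofactor expansion or by noting that A is similar to its Jordan form J, which has the same characteristic polynomial as A) gives
  χ_A(x) = x^3 - 18*x^2 + 108*x - 216
which factors as (x - 6)^3. The eigenvalues (with algebraic multiplicities) are λ = 6 with multiplicity 3.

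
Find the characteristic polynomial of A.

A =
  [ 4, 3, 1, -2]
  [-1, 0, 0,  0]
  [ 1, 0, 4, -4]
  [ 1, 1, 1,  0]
x^4 - 8*x^3 + 24*x^2 - 32*x + 16

Expanding det(x·I − A) (e.g. by cofactor expansion or by noting that A is similar to its Jordan form J, which has the same characteristic polynomial as A) gives
  χ_A(x) = x^4 - 8*x^3 + 24*x^2 - 32*x + 16
which factors as (x - 2)^4. The eigenvalues (with algebraic multiplicities) are λ = 2 with multiplicity 4.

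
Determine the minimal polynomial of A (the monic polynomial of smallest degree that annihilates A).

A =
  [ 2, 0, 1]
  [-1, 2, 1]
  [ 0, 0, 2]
x^3 - 6*x^2 + 12*x - 8

The characteristic polynomial is χ_A(x) = (x - 2)^3, so the eigenvalues are known. The minimal polynomial is
  m_A(x) = Π_λ (x − λ)^{k_λ}
where k_λ is the size of the *largest* Jordan block for λ (equivalently, the smallest k with (A − λI)^k v = 0 for every generalised eigenvector v of λ).

  λ = 2: largest Jordan block has size 3, contributing (x − 2)^3

So m_A(x) = (x - 2)^3 = x^3 - 6*x^2 + 12*x - 8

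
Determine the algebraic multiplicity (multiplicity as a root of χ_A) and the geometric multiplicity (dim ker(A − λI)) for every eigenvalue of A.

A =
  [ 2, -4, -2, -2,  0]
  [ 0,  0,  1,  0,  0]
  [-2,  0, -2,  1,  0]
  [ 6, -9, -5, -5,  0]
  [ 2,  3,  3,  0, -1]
λ = -2: alg = 1, geom = 1; λ = -1: alg = 4, geom = 2

Step 1 — factor the characteristic polynomial to read off the algebraic multiplicities:
  χ_A(x) = (x + 1)^4*(x + 2)

Step 2 — compute geometric multiplicities via the rank-nullity identity g(λ) = n − rank(A − λI):
  rank(A − (-2)·I) = 4, so dim ker(A − (-2)·I) = n − 4 = 1
  rank(A − (-1)·I) = 3, so dim ker(A − (-1)·I) = n − 3 = 2

Summary:
  λ = -2: algebraic multiplicity = 1, geometric multiplicity = 1
  λ = -1: algebraic multiplicity = 4, geometric multiplicity = 2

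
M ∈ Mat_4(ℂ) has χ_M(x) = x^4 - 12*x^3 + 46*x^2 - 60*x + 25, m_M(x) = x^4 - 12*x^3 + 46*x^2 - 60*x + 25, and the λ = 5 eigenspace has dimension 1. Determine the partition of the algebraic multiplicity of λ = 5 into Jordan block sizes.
Block sizes for λ = 5: [2]

Step 1 — from the characteristic polynomial, algebraic multiplicity of λ = 5 is 2. From dim ker(M − (5)·I) = 1, there are exactly 1 Jordan blocks for λ = 5.
Step 2 — from the minimal polynomial, the factor (x − 5)^2 tells us the largest block for λ = 5 has size 2.
Step 3 — with total size 2, 1 blocks, and largest block 2, the block sizes (in nonincreasing order) are [2].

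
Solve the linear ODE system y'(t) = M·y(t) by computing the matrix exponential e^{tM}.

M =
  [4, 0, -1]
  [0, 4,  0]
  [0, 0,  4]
e^{tM} =
  [exp(4*t), 0, -t*exp(4*t)]
  [0, exp(4*t), 0]
  [0, 0, exp(4*t)]

Strategy: write M = P · J · P⁻¹ where J is a Jordan canonical form, so e^{tM} = P · e^{tJ} · P⁻¹, and e^{tJ} can be computed block-by-block.

M has Jordan form
J =
  [4, 1, 0]
  [0, 4, 0]
  [0, 0, 4]
(up to reordering of blocks).

Per-block formulas:
  For a 2×2 Jordan block J_2(4): exp(t · J_2(4)) = e^(4t)·(I + t·N), where N is the 2×2 nilpotent shift.
  For a 1×1 block at λ = 4: exp(t · [4]) = [e^(4t)].

After assembling e^{tJ} and conjugating by P, we get:

e^{tM} =
  [exp(4*t), 0, -t*exp(4*t)]
  [0, exp(4*t), 0]
  [0, 0, exp(4*t)]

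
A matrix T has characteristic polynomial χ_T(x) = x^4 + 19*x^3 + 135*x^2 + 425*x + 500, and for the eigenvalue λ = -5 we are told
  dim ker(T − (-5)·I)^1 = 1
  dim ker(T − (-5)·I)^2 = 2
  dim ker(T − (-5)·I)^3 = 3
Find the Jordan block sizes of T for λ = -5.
Block sizes for λ = -5: [3]

From the dimensions of kernels of powers, the number of Jordan blocks of size at least j is d_j − d_{j−1} where d_j = dim ker(N^j) (with d_0 = 0). Computing the differences gives [1, 1, 1].
The number of blocks of size exactly k is (#blocks of size ≥ k) − (#blocks of size ≥ k + 1), so the partition is: 1 block(s) of size 3.
In nonincreasing order the block sizes are [3].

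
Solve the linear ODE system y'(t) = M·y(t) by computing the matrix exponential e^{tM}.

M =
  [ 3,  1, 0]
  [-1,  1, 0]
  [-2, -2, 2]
e^{tM} =
  [t*exp(2*t) + exp(2*t), t*exp(2*t), 0]
  [-t*exp(2*t), -t*exp(2*t) + exp(2*t), 0]
  [-2*t*exp(2*t), -2*t*exp(2*t), exp(2*t)]

Strategy: write M = P · J · P⁻¹ where J is a Jordan canonical form, so e^{tM} = P · e^{tJ} · P⁻¹, and e^{tJ} can be computed block-by-block.

M has Jordan form
J =
  [2, 1, 0]
  [0, 2, 0]
  [0, 0, 2]
(up to reordering of blocks).

Per-block formulas:
  For a 1×1 block at λ = 2: exp(t · [2]) = [e^(2t)].
  For a 2×2 Jordan block J_2(2): exp(t · J_2(2)) = e^(2t)·(I + t·N), where N is the 2×2 nilpotent shift.

After assembling e^{tJ} and conjugating by P, we get:

e^{tM} =
  [t*exp(2*t) + exp(2*t), t*exp(2*t), 0]
  [-t*exp(2*t), -t*exp(2*t) + exp(2*t), 0]
  [-2*t*exp(2*t), -2*t*exp(2*t), exp(2*t)]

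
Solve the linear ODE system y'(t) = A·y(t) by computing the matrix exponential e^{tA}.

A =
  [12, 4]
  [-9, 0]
e^{tA} =
  [6*t*exp(6*t) + exp(6*t), 4*t*exp(6*t)]
  [-9*t*exp(6*t), -6*t*exp(6*t) + exp(6*t)]

Strategy: write A = P · J · P⁻¹ where J is a Jordan canonical form, so e^{tA} = P · e^{tJ} · P⁻¹, and e^{tJ} can be computed block-by-block.

A has Jordan form
J =
  [6, 1]
  [0, 6]
(up to reordering of blocks).

Per-block formulas:
  For a 2×2 Jordan block J_2(6): exp(t · J_2(6)) = e^(6t)·(I + t·N), where N is the 2×2 nilpotent shift.

After assembling e^{tJ} and conjugating by P, we get:

e^{tA} =
  [6*t*exp(6*t) + exp(6*t), 4*t*exp(6*t)]
  [-9*t*exp(6*t), -6*t*exp(6*t) + exp(6*t)]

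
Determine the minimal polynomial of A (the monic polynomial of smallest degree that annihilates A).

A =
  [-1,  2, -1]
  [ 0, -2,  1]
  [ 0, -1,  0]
x^3 + 3*x^2 + 3*x + 1

The characteristic polynomial is χ_A(x) = (x + 1)^3, so the eigenvalues are known. The minimal polynomial is
  m_A(x) = Π_λ (x − λ)^{k_λ}
where k_λ is the size of the *largest* Jordan block for λ (equivalently, the smallest k with (A − λI)^k v = 0 for every generalised eigenvector v of λ).

  λ = -1: largest Jordan block has size 3, contributing (x + 1)^3

So m_A(x) = (x + 1)^3 = x^3 + 3*x^2 + 3*x + 1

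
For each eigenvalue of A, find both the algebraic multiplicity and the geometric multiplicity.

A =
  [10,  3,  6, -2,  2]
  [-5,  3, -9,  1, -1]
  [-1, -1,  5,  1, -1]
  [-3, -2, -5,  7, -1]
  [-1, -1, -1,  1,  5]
λ = 6: alg = 5, geom = 3

Step 1 — factor the characteristic polynomial to read off the algebraic multiplicities:
  χ_A(x) = (x - 6)^5

Step 2 — compute geometric multiplicities via the rank-nullity identity g(λ) = n − rank(A − λI):
  rank(A − (6)·I) = 2, so dim ker(A − (6)·I) = n − 2 = 3

Summary:
  λ = 6: algebraic multiplicity = 5, geometric multiplicity = 3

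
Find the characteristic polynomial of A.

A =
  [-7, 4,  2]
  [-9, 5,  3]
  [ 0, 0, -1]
x^3 + 3*x^2 + 3*x + 1

Expanding det(x·I − A) (e.g. by cofactor expansion or by noting that A is similar to its Jordan form J, which has the same characteristic polynomial as A) gives
  χ_A(x) = x^3 + 3*x^2 + 3*x + 1
which factors as (x + 1)^3. The eigenvalues (with algebraic multiplicities) are λ = -1 with multiplicity 3.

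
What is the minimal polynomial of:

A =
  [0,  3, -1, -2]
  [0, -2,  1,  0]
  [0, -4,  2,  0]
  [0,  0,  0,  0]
x^3

The characteristic polynomial is χ_A(x) = x^4, so the eigenvalues are known. The minimal polynomial is
  m_A(x) = Π_λ (x − λ)^{k_λ}
where k_λ is the size of the *largest* Jordan block for λ (equivalently, the smallest k with (A − λI)^k v = 0 for every generalised eigenvector v of λ).

  λ = 0: largest Jordan block has size 3, contributing (x − 0)^3

So m_A(x) = x^3 = x^3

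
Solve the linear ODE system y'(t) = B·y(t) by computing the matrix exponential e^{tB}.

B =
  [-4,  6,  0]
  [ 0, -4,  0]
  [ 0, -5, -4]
e^{tB} =
  [exp(-4*t), 6*t*exp(-4*t), 0]
  [0, exp(-4*t), 0]
  [0, -5*t*exp(-4*t), exp(-4*t)]

Strategy: write B = P · J · P⁻¹ where J is a Jordan canonical form, so e^{tB} = P · e^{tJ} · P⁻¹, and e^{tJ} can be computed block-by-block.

B has Jordan form
J =
  [-4,  1,  0]
  [ 0, -4,  0]
  [ 0,  0, -4]
(up to reordering of blocks).

Per-block formulas:
  For a 2×2 Jordan block J_2(-4): exp(t · J_2(-4)) = e^(-4t)·(I + t·N), where N is the 2×2 nilpotent shift.
  For a 1×1 block at λ = -4: exp(t · [-4]) = [e^(-4t)].

After assembling e^{tJ} and conjugating by P, we get:

e^{tB} =
  [exp(-4*t), 6*t*exp(-4*t), 0]
  [0, exp(-4*t), 0]
  [0, -5*t*exp(-4*t), exp(-4*t)]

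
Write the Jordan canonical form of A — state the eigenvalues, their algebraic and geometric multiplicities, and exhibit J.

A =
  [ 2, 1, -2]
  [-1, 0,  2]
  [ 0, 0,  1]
J_2(1) ⊕ J_1(1)

The characteristic polynomial is
  det(x·I − A) = x^3 - 3*x^2 + 3*x - 1 = (x - 1)^3

Eigenvalues and multiplicities (the geometric multiplicity of λ is n − rank(A − λI), which equals the number of Jordan blocks for λ):
  λ = 1: algebraic multiplicity = 3, geometric multiplicity = 2

Determining the block sizes for each eigenvalue:
  λ = 1: 2 blocks summing to 3 forces exactly one block of size 2 and the rest size 1 → block sizes [2, 1]

Assembling the blocks gives a Jordan form
J =
  [1, 1, 0]
  [0, 1, 0]
  [0, 0, 1]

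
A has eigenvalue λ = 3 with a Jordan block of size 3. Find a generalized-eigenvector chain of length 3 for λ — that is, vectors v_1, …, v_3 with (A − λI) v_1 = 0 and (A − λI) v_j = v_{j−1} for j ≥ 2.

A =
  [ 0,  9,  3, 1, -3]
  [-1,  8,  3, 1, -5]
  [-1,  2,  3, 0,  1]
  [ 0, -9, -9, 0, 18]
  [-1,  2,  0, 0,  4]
A Jordan chain for λ = 3 of length 3:
v_1 = (9, 3, 3, 0, 3)ᵀ
v_2 = (9, 5, 2, -9, 2)ᵀ
v_3 = (0, 1, 0, 0, 0)ᵀ

Let N = A − (3)·I. We want v_3 with N^3 v_3 = 0 but N^2 v_3 ≠ 0; then v_{j-1} := N · v_j for j = 3, …, 2.

Pick v_3 = (0, 1, 0, 0, 0)ᵀ.
Then v_2 = N · v_3 = (9, 5, 2, -9, 2)ᵀ.
Then v_1 = N · v_2 = (9, 3, 3, 0, 3)ᵀ.

Sanity check: (A − (3)·I) v_1 = (0, 0, 0, 0, 0)ᵀ = 0. ✓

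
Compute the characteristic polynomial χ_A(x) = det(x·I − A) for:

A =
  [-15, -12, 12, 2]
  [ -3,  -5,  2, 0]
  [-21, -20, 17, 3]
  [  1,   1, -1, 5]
x^4 - 2*x^3 - 23*x^2 + 24*x + 144

Expanding det(x·I − A) (e.g. by cofactor expansion or by noting that A is similar to its Jordan form J, which has the same characteristic polynomial as A) gives
  χ_A(x) = x^4 - 2*x^3 - 23*x^2 + 24*x + 144
which factors as (x - 4)^2*(x + 3)^2. The eigenvalues (with algebraic multiplicities) are λ = -3 with multiplicity 2, λ = 4 with multiplicity 2.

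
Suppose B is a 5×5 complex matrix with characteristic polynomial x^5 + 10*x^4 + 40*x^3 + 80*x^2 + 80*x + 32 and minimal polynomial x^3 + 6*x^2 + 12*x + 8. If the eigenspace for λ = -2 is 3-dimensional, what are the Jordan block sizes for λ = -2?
Block sizes for λ = -2: [3, 1, 1]

Step 1 — from the characteristic polynomial, algebraic multiplicity of λ = -2 is 5. From dim ker(B − (-2)·I) = 3, there are exactly 3 Jordan blocks for λ = -2.
Step 2 — from the minimal polynomial, the factor (x + 2)^3 tells us the largest block for λ = -2 has size 3.
Step 3 — with total size 5, 3 blocks, and largest block 3, the block sizes (in nonincreasing order) are [3, 1, 1].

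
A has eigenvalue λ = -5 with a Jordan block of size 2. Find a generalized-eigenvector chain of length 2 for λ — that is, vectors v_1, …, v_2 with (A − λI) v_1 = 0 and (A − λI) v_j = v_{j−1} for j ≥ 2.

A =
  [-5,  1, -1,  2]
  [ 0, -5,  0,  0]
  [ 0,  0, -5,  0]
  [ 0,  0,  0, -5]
A Jordan chain for λ = -5 of length 2:
v_1 = (1, 0, 0, 0)ᵀ
v_2 = (0, 1, 0, 0)ᵀ

Let N = A − (-5)·I. We want v_2 with N^2 v_2 = 0 but N^1 v_2 ≠ 0; then v_{j-1} := N · v_j for j = 2, …, 2.

Pick v_2 = (0, 1, 0, 0)ᵀ.
Then v_1 = N · v_2 = (1, 0, 0, 0)ᵀ.

Sanity check: (A − (-5)·I) v_1 = (0, 0, 0, 0)ᵀ = 0. ✓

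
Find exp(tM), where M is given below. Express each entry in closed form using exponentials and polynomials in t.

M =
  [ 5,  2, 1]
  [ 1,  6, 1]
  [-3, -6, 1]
e^{tM} =
  [t*exp(4*t) + exp(4*t), 2*t*exp(4*t), t*exp(4*t)]
  [t*exp(4*t), 2*t*exp(4*t) + exp(4*t), t*exp(4*t)]
  [-3*t*exp(4*t), -6*t*exp(4*t), -3*t*exp(4*t) + exp(4*t)]

Strategy: write M = P · J · P⁻¹ where J is a Jordan canonical form, so e^{tM} = P · e^{tJ} · P⁻¹, and e^{tJ} can be computed block-by-block.

M has Jordan form
J =
  [4, 1, 0]
  [0, 4, 0]
  [0, 0, 4]
(up to reordering of blocks).

Per-block formulas:
  For a 2×2 Jordan block J_2(4): exp(t · J_2(4)) = e^(4t)·(I + t·N), where N is the 2×2 nilpotent shift.
  For a 1×1 block at λ = 4: exp(t · [4]) = [e^(4t)].

After assembling e^{tJ} and conjugating by P, we get:

e^{tM} =
  [t*exp(4*t) + exp(4*t), 2*t*exp(4*t), t*exp(4*t)]
  [t*exp(4*t), 2*t*exp(4*t) + exp(4*t), t*exp(4*t)]
  [-3*t*exp(4*t), -6*t*exp(4*t), -3*t*exp(4*t) + exp(4*t)]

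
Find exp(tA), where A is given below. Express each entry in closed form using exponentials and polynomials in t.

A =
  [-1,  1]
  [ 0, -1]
e^{tA} =
  [exp(-t), t*exp(-t)]
  [0, exp(-t)]

Strategy: write A = P · J · P⁻¹ where J is a Jordan canonical form, so e^{tA} = P · e^{tJ} · P⁻¹, and e^{tJ} can be computed block-by-block.

A has Jordan form
J =
  [-1,  1]
  [ 0, -1]
(up to reordering of blocks).

Per-block formulas:
  For a 2×2 Jordan block J_2(-1): exp(t · J_2(-1)) = e^(-1t)·(I + t·N), where N is the 2×2 nilpotent shift.

After assembling e^{tJ} and conjugating by P, we get:

e^{tA} =
  [exp(-t), t*exp(-t)]
  [0, exp(-t)]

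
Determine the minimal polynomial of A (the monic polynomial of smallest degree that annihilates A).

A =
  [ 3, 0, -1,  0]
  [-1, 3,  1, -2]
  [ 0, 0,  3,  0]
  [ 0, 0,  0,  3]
x^3 - 9*x^2 + 27*x - 27

The characteristic polynomial is χ_A(x) = (x - 3)^4, so the eigenvalues are known. The minimal polynomial is
  m_A(x) = Π_λ (x − λ)^{k_λ}
where k_λ is the size of the *largest* Jordan block for λ (equivalently, the smallest k with (A − λI)^k v = 0 for every generalised eigenvector v of λ).

  λ = 3: largest Jordan block has size 3, contributing (x − 3)^3

So m_A(x) = (x - 3)^3 = x^3 - 9*x^2 + 27*x - 27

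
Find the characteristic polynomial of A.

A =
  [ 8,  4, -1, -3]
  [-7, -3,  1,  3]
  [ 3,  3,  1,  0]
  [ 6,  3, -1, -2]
x^4 - 4*x^3 + 6*x^2 - 4*x + 1

Expanding det(x·I − A) (e.g. by cofactor expansion or by noting that A is similar to its Jordan form J, which has the same characteristic polynomial as A) gives
  χ_A(x) = x^4 - 4*x^3 + 6*x^2 - 4*x + 1
which factors as (x - 1)^4. The eigenvalues (with algebraic multiplicities) are λ = 1 with multiplicity 4.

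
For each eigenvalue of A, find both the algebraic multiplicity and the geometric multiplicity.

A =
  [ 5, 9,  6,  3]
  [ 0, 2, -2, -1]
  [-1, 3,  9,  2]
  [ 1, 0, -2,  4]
λ = 5: alg = 4, geom = 2

Step 1 — factor the characteristic polynomial to read off the algebraic multiplicities:
  χ_A(x) = (x - 5)^4

Step 2 — compute geometric multiplicities via the rank-nullity identity g(λ) = n − rank(A − λI):
  rank(A − (5)·I) = 2, so dim ker(A − (5)·I) = n − 2 = 2

Summary:
  λ = 5: algebraic multiplicity = 4, geometric multiplicity = 2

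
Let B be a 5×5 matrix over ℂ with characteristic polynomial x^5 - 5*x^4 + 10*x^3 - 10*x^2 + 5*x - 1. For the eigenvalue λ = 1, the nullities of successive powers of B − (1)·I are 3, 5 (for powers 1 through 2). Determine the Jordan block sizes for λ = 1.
Block sizes for λ = 1: [2, 2, 1]

From the dimensions of kernels of powers, the number of Jordan blocks of size at least j is d_j − d_{j−1} where d_j = dim ker(N^j) (with d_0 = 0). Computing the differences gives [3, 2].
The number of blocks of size exactly k is (#blocks of size ≥ k) − (#blocks of size ≥ k + 1), so the partition is: 1 block(s) of size 1, 2 block(s) of size 2.
In nonincreasing order the block sizes are [2, 2, 1].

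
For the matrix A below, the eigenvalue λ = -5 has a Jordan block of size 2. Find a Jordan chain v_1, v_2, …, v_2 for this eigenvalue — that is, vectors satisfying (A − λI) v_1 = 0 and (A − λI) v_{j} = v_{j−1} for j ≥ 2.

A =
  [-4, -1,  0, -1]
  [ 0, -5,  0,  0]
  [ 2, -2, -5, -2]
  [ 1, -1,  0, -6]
A Jordan chain for λ = -5 of length 2:
v_1 = (1, 0, 2, 1)ᵀ
v_2 = (1, 0, 0, 0)ᵀ

Let N = A − (-5)·I. We want v_2 with N^2 v_2 = 0 but N^1 v_2 ≠ 0; then v_{j-1} := N · v_j for j = 2, …, 2.

Pick v_2 = (1, 0, 0, 0)ᵀ.
Then v_1 = N · v_2 = (1, 0, 2, 1)ᵀ.

Sanity check: (A − (-5)·I) v_1 = (0, 0, 0, 0)ᵀ = 0. ✓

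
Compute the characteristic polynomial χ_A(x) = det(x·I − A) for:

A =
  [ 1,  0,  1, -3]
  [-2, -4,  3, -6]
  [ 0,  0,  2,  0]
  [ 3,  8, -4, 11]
x^4 - 10*x^3 + 36*x^2 - 56*x + 32

Expanding det(x·I − A) (e.g. by cofactor expansion or by noting that A is similar to its Jordan form J, which has the same characteristic polynomial as A) gives
  χ_A(x) = x^4 - 10*x^3 + 36*x^2 - 56*x + 32
which factors as (x - 4)*(x - 2)^3. The eigenvalues (with algebraic multiplicities) are λ = 2 with multiplicity 3, λ = 4 with multiplicity 1.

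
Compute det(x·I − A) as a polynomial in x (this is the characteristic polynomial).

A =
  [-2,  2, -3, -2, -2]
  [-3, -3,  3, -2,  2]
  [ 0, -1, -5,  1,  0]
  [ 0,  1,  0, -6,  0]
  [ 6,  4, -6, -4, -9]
x^5 + 25*x^4 + 250*x^3 + 1250*x^2 + 3125*x + 3125

Expanding det(x·I − A) (e.g. by cofactor expansion or by noting that A is similar to its Jordan form J, which has the same characteristic polynomial as A) gives
  χ_A(x) = x^5 + 25*x^4 + 250*x^3 + 1250*x^2 + 3125*x + 3125
which factors as (x + 5)^5. The eigenvalues (with algebraic multiplicities) are λ = -5 with multiplicity 5.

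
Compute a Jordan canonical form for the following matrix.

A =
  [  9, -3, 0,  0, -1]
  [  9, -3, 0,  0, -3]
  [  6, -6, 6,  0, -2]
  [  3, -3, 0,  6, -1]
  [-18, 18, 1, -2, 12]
J_3(6) ⊕ J_1(6) ⊕ J_1(6)

The characteristic polynomial is
  det(x·I − A) = x^5 - 30*x^4 + 360*x^3 - 2160*x^2 + 6480*x - 7776 = (x - 6)^5

Eigenvalues and multiplicities (the geometric multiplicity of λ is n − rank(A − λI), which equals the number of Jordan blocks for λ):
  λ = 6: algebraic multiplicity = 5, geometric multiplicity = 3

Determining the block sizes for each eigenvalue:
  λ = 6: with am = 5 and gm = 3, the partition is not yet determined (e.g. several partitions of 5 into 3 parts exist). Let N = A − (6)·I. Computing rank(N^1) = 2, rank(N^2) = 1, rank(N^3) = 0; the number of blocks of size ≥ j is rank(N^{j−1}) − rank(N^j), giving [3, 1, 1]. So we have 1 block(s) of size 3, 2 block(s) of size 1 → block sizes [3, 1, 1]

Assembling the blocks gives a Jordan form
J =
  [6, 1, 0, 0, 0]
  [0, 6, 1, 0, 0]
  [0, 0, 6, 0, 0]
  [0, 0, 0, 6, 0]
  [0, 0, 0, 0, 6]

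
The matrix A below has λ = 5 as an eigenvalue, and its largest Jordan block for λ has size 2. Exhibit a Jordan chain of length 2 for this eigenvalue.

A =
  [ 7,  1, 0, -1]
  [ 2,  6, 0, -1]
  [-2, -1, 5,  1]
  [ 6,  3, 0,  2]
A Jordan chain for λ = 5 of length 2:
v_1 = (2, 2, -2, 6)ᵀ
v_2 = (1, 0, 0, 0)ᵀ

Let N = A − (5)·I. We want v_2 with N^2 v_2 = 0 but N^1 v_2 ≠ 0; then v_{j-1} := N · v_j for j = 2, …, 2.

Pick v_2 = (1, 0, 0, 0)ᵀ.
Then v_1 = N · v_2 = (2, 2, -2, 6)ᵀ.

Sanity check: (A − (5)·I) v_1 = (0, 0, 0, 0)ᵀ = 0. ✓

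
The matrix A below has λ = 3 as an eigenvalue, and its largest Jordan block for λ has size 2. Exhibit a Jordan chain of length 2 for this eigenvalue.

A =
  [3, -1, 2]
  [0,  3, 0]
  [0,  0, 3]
A Jordan chain for λ = 3 of length 2:
v_1 = (-1, 0, 0)ᵀ
v_2 = (0, 1, 0)ᵀ

Let N = A − (3)·I. We want v_2 with N^2 v_2 = 0 but N^1 v_2 ≠ 0; then v_{j-1} := N · v_j for j = 2, …, 2.

Pick v_2 = (0, 1, 0)ᵀ.
Then v_1 = N · v_2 = (-1, 0, 0)ᵀ.

Sanity check: (A − (3)·I) v_1 = (0, 0, 0)ᵀ = 0. ✓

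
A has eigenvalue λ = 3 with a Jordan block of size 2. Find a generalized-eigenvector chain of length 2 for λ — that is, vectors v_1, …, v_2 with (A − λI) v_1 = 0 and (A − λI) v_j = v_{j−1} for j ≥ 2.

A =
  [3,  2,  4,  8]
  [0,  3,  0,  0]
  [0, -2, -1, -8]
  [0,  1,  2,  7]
A Jordan chain for λ = 3 of length 2:
v_1 = (2, 0, -2, 1)ᵀ
v_2 = (0, 1, 0, 0)ᵀ

Let N = A − (3)·I. We want v_2 with N^2 v_2 = 0 but N^1 v_2 ≠ 0; then v_{j-1} := N · v_j for j = 2, …, 2.

Pick v_2 = (0, 1, 0, 0)ᵀ.
Then v_1 = N · v_2 = (2, 0, -2, 1)ᵀ.

Sanity check: (A − (3)·I) v_1 = (0, 0, 0, 0)ᵀ = 0. ✓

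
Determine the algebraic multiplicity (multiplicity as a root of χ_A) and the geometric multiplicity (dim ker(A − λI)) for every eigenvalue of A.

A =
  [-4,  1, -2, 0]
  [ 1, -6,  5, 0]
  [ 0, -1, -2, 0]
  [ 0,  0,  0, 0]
λ = -4: alg = 3, geom = 1; λ = 0: alg = 1, geom = 1

Step 1 — factor the characteristic polynomial to read off the algebraic multiplicities:
  χ_A(x) = x*(x + 4)^3

Step 2 — compute geometric multiplicities via the rank-nullity identity g(λ) = n − rank(A − λI):
  rank(A − (-4)·I) = 3, so dim ker(A − (-4)·I) = n − 3 = 1
  rank(A − (0)·I) = 3, so dim ker(A − (0)·I) = n − 3 = 1

Summary:
  λ = -4: algebraic multiplicity = 3, geometric multiplicity = 1
  λ = 0: algebraic multiplicity = 1, geometric multiplicity = 1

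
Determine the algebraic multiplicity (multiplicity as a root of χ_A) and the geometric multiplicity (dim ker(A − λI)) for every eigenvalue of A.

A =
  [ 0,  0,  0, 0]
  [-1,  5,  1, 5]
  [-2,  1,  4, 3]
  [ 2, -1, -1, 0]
λ = 0: alg = 1, geom = 1; λ = 3: alg = 3, geom = 1

Step 1 — factor the characteristic polynomial to read off the algebraic multiplicities:
  χ_A(x) = x*(x - 3)^3

Step 2 — compute geometric multiplicities via the rank-nullity identity g(λ) = n − rank(A − λI):
  rank(A − (0)·I) = 3, so dim ker(A − (0)·I) = n − 3 = 1
  rank(A − (3)·I) = 3, so dim ker(A − (3)·I) = n − 3 = 1

Summary:
  λ = 0: algebraic multiplicity = 1, geometric multiplicity = 1
  λ = 3: algebraic multiplicity = 3, geometric multiplicity = 1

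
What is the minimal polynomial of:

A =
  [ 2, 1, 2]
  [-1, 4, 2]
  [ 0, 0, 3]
x^2 - 6*x + 9

The characteristic polynomial is χ_A(x) = (x - 3)^3, so the eigenvalues are known. The minimal polynomial is
  m_A(x) = Π_λ (x − λ)^{k_λ}
where k_λ is the size of the *largest* Jordan block for λ (equivalently, the smallest k with (A − λI)^k v = 0 for every generalised eigenvector v of λ).

  λ = 3: largest Jordan block has size 2, contributing (x − 3)^2

So m_A(x) = (x - 3)^2 = x^2 - 6*x + 9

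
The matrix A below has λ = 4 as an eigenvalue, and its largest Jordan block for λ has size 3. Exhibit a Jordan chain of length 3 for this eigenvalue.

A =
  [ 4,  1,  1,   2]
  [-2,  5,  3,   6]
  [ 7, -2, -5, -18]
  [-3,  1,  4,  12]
A Jordan chain for λ = 4 of length 3:
v_1 = (-1, 1, -5, 2)ᵀ
v_2 = (0, -2, 7, -3)ᵀ
v_3 = (1, 0, 0, 0)ᵀ

Let N = A − (4)·I. We want v_3 with N^3 v_3 = 0 but N^2 v_3 ≠ 0; then v_{j-1} := N · v_j for j = 3, …, 2.

Pick v_3 = (1, 0, 0, 0)ᵀ.
Then v_2 = N · v_3 = (0, -2, 7, -3)ᵀ.
Then v_1 = N · v_2 = (-1, 1, -5, 2)ᵀ.

Sanity check: (A − (4)·I) v_1 = (0, 0, 0, 0)ᵀ = 0. ✓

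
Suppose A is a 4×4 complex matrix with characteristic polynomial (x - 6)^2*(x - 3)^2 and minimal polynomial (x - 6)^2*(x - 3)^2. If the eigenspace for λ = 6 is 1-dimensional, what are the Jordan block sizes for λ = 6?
Block sizes for λ = 6: [2]

Step 1 — from the characteristic polynomial, algebraic multiplicity of λ = 6 is 2. From dim ker(A − (6)·I) = 1, there are exactly 1 Jordan blocks for λ = 6.
Step 2 — from the minimal polynomial, the factor (x − 6)^2 tells us the largest block for λ = 6 has size 2.
Step 3 — with total size 2, 1 blocks, and largest block 2, the block sizes (in nonincreasing order) are [2].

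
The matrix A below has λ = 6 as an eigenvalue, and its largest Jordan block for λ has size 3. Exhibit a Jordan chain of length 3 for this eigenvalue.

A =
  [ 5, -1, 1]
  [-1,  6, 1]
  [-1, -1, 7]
A Jordan chain for λ = 6 of length 3:
v_1 = (1, 0, 1)ᵀ
v_2 = (-1, -1, -1)ᵀ
v_3 = (1, 0, 0)ᵀ

Let N = A − (6)·I. We want v_3 with N^3 v_3 = 0 but N^2 v_3 ≠ 0; then v_{j-1} := N · v_j for j = 3, …, 2.

Pick v_3 = (1, 0, 0)ᵀ.
Then v_2 = N · v_3 = (-1, -1, -1)ᵀ.
Then v_1 = N · v_2 = (1, 0, 1)ᵀ.

Sanity check: (A − (6)·I) v_1 = (0, 0, 0)ᵀ = 0. ✓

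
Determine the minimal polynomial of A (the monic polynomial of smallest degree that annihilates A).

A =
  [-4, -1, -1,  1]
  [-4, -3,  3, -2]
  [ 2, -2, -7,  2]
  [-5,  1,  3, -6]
x^3 + 15*x^2 + 75*x + 125

The characteristic polynomial is χ_A(x) = (x + 5)^4, so the eigenvalues are known. The minimal polynomial is
  m_A(x) = Π_λ (x − λ)^{k_λ}
where k_λ is the size of the *largest* Jordan block for λ (equivalently, the smallest k with (A − λI)^k v = 0 for every generalised eigenvector v of λ).

  λ = -5: largest Jordan block has size 3, contributing (x + 5)^3

So m_A(x) = (x + 5)^3 = x^3 + 15*x^2 + 75*x + 125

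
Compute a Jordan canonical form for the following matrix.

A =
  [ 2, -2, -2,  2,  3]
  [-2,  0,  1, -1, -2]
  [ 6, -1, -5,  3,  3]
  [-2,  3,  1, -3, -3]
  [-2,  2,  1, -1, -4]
J_3(-2) ⊕ J_2(-2)

The characteristic polynomial is
  det(x·I − A) = x^5 + 10*x^4 + 40*x^3 + 80*x^2 + 80*x + 32 = (x + 2)^5

Eigenvalues and multiplicities (the geometric multiplicity of λ is n − rank(A − λI), which equals the number of Jordan blocks for λ):
  λ = -2: algebraic multiplicity = 5, geometric multiplicity = 2

Determining the block sizes for each eigenvalue:
  λ = -2: with am = 5 and gm = 2, the partition is not yet determined (e.g. several partitions of 5 into 2 parts exist). Let N = A − (-2)·I. Computing rank(N^1) = 3, rank(N^2) = 1, rank(N^3) = 0; the number of blocks of size ≥ j is rank(N^{j−1}) − rank(N^j), giving [2, 2, 1]. So we have 1 block(s) of size 3, 1 block(s) of size 2 → block sizes [3, 2]

Assembling the blocks gives a Jordan form
J =
  [-2,  1,  0,  0,  0]
  [ 0, -2,  1,  0,  0]
  [ 0,  0, -2,  0,  0]
  [ 0,  0,  0, -2,  1]
  [ 0,  0,  0,  0, -2]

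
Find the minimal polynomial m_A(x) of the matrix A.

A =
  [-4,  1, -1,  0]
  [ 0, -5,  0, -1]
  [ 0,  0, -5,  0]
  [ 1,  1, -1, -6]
x^3 + 15*x^2 + 75*x + 125

The characteristic polynomial is χ_A(x) = (x + 5)^4, so the eigenvalues are known. The minimal polynomial is
  m_A(x) = Π_λ (x − λ)^{k_λ}
where k_λ is the size of the *largest* Jordan block for λ (equivalently, the smallest k with (A − λI)^k v = 0 for every generalised eigenvector v of λ).

  λ = -5: largest Jordan block has size 3, contributing (x + 5)^3

So m_A(x) = (x + 5)^3 = x^3 + 15*x^2 + 75*x + 125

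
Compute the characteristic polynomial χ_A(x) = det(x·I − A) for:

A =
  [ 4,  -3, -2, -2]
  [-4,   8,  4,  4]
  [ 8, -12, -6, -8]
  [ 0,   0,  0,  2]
x^4 - 8*x^3 + 24*x^2 - 32*x + 16

Expanding det(x·I − A) (e.g. by cofactor expansion or by noting that A is similar to its Jordan form J, which has the same characteristic polynomial as A) gives
  χ_A(x) = x^4 - 8*x^3 + 24*x^2 - 32*x + 16
which factors as (x - 2)^4. The eigenvalues (with algebraic multiplicities) are λ = 2 with multiplicity 4.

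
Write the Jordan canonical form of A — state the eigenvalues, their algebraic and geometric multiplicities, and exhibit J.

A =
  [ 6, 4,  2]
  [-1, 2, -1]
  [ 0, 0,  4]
J_2(4) ⊕ J_1(4)

The characteristic polynomial is
  det(x·I − A) = x^3 - 12*x^2 + 48*x - 64 = (x - 4)^3

Eigenvalues and multiplicities (the geometric multiplicity of λ is n − rank(A − λI), which equals the number of Jordan blocks for λ):
  λ = 4: algebraic multiplicity = 3, geometric multiplicity = 2

Determining the block sizes for each eigenvalue:
  λ = 4: 2 blocks summing to 3 forces exactly one block of size 2 and the rest size 1 → block sizes [2, 1]

Assembling the blocks gives a Jordan form
J =
  [4, 1, 0]
  [0, 4, 0]
  [0, 0, 4]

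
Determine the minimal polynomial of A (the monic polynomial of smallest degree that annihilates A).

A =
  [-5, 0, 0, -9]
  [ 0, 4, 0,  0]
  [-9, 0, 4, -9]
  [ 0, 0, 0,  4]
x^2 + x - 20

The characteristic polynomial is χ_A(x) = (x - 4)^3*(x + 5), so the eigenvalues are known. The minimal polynomial is
  m_A(x) = Π_λ (x − λ)^{k_λ}
where k_λ is the size of the *largest* Jordan block for λ (equivalently, the smallest k with (A − λI)^k v = 0 for every generalised eigenvector v of λ).

  λ = -5: largest Jordan block has size 1, contributing (x + 5)
  λ = 4: largest Jordan block has size 1, contributing (x − 4)

So m_A(x) = (x - 4)*(x + 5) = x^2 + x - 20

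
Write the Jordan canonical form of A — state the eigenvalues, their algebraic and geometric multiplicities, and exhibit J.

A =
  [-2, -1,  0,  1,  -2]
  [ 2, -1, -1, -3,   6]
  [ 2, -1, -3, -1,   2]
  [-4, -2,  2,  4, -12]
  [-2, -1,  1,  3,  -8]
J_3(-2) ⊕ J_1(-2) ⊕ J_1(-2)

The characteristic polynomial is
  det(x·I − A) = x^5 + 10*x^4 + 40*x^3 + 80*x^2 + 80*x + 32 = (x + 2)^5

Eigenvalues and multiplicities (the geometric multiplicity of λ is n − rank(A − λI), which equals the number of Jordan blocks for λ):
  λ = -2: algebraic multiplicity = 5, geometric multiplicity = 3

Determining the block sizes for each eigenvalue:
  λ = -2: with am = 5 and gm = 3, the partition is not yet determined (e.g. several partitions of 5 into 3 parts exist). Let N = A − (-2)·I. Computing rank(N^1) = 2, rank(N^2) = 1, rank(N^3) = 0; the number of blocks of size ≥ j is rank(N^{j−1}) − rank(N^j), giving [3, 1, 1]. So we have 1 block(s) of size 3, 2 block(s) of size 1 → block sizes [3, 1, 1]

Assembling the blocks gives a Jordan form
J =
  [-2,  1,  0,  0,  0]
  [ 0, -2,  1,  0,  0]
  [ 0,  0, -2,  0,  0]
  [ 0,  0,  0, -2,  0]
  [ 0,  0,  0,  0, -2]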